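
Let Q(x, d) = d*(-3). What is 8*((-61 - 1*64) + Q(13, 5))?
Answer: -1120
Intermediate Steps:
Q(x, d) = -3*d
8*((-61 - 1*64) + Q(13, 5)) = 8*((-61 - 1*64) - 3*5) = 8*((-61 - 64) - 15) = 8*(-125 - 15) = 8*(-140) = -1120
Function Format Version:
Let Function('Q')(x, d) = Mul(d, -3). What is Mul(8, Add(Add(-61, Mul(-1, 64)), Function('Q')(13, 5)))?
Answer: -1120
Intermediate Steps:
Function('Q')(x, d) = Mul(-3, d)
Mul(8, Add(Add(-61, Mul(-1, 64)), Function('Q')(13, 5))) = Mul(8, Add(Add(-61, Mul(-1, 64)), Mul(-3, 5))) = Mul(8, Add(Add(-61, -64), -15)) = Mul(8, Add(-125, -15)) = Mul(8, -140) = -1120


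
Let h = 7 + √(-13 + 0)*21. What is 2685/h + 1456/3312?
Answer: 630961/170982 - 8055*I*√13/826 ≈ 3.6902 - 35.161*I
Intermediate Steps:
h = 7 + 21*I*√13 (h = 7 + √(-13)*21 = 7 + (I*√13)*21 = 7 + 21*I*√13 ≈ 7.0 + 75.717*I)
2685/h + 1456/3312 = 2685/(7 + 21*I*√13) + 1456/3312 = 2685/(7 + 21*I*√13) + 1456*(1/3312) = 2685/(7 + 21*I*√13) + 91/207 = 91/207 + 2685/(7 + 21*I*√13)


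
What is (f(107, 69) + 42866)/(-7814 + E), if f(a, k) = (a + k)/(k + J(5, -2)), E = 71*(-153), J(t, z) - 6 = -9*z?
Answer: -3986714/1736961 ≈ -2.2952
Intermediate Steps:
J(t, z) = 6 - 9*z
E = -10863
f(a, k) = (a + k)/(24 + k) (f(a, k) = (a + k)/(k + (6 - 9*(-2))) = (a + k)/(k + (6 + 18)) = (a + k)/(k + 24) = (a + k)/(24 + k))
(f(107, 69) + 42866)/(-7814 + E) = ((107 + 69)/(24 + 69) + 42866)/(-7814 - 10863) = (176/93 + 42866)/(-18677) = ((1/93)*176 + 42866)*(-1/18677) = (176/93 + 42866)*(-1/18677) = (3986714/93)*(-1/18677) = -3986714/1736961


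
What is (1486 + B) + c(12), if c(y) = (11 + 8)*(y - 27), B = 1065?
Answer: 2266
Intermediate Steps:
c(y) = -513 + 19*y (c(y) = 19*(-27 + y) = -513 + 19*y)
(1486 + B) + c(12) = (1486 + 1065) + (-513 + 19*12) = 2551 + (-513 + 228) = 2551 - 285 = 2266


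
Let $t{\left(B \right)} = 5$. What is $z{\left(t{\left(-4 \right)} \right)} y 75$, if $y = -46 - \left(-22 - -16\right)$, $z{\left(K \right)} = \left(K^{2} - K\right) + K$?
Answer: $-75000$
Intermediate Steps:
$z{\left(K \right)} = K^{2}$
$y = -40$ ($y = -46 - \left(-22 + 16\right) = -46 - -6 = -46 + 6 = -40$)
$z{\left(t{\left(-4 \right)} \right)} y 75 = 5^{2} \left(-40\right) 75 = 25 \left(-40\right) 75 = \left(-1000\right) 75 = -75000$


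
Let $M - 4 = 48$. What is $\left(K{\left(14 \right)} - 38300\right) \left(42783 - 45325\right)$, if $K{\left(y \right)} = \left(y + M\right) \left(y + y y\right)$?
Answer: $62126480$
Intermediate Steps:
$M = 52$ ($M = 4 + 48 = 52$)
$K{\left(y \right)} = \left(52 + y\right) \left(y + y^{2}\right)$ ($K{\left(y \right)} = \left(y + 52\right) \left(y + y y\right) = \left(52 + y\right) \left(y + y^{2}\right)$)
$\left(K{\left(14 \right)} - 38300\right) \left(42783 - 45325\right) = \left(14 \left(52 + 14^{2} + 53 \cdot 14\right) - 38300\right) \left(42783 - 45325\right) = \left(14 \left(52 + 196 + 742\right) - 38300\right) \left(-2542\right) = \left(14 \cdot 990 - 38300\right) \left(-2542\right) = \left(13860 - 38300\right) \left(-2542\right) = \left(-24440\right) \left(-2542\right) = 62126480$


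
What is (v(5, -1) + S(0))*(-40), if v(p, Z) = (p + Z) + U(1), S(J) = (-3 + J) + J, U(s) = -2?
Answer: 40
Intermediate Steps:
S(J) = -3 + 2*J
v(p, Z) = -2 + Z + p (v(p, Z) = (p + Z) - 2 = (Z + p) - 2 = -2 + Z + p)
(v(5, -1) + S(0))*(-40) = ((-2 - 1 + 5) + (-3 + 2*0))*(-40) = (2 + (-3 + 0))*(-40) = (2 - 3)*(-40) = -1*(-40) = 40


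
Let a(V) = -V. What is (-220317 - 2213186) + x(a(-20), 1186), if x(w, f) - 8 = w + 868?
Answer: -2432607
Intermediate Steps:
x(w, f) = 876 + w (x(w, f) = 8 + (w + 868) = 8 + (868 + w) = 876 + w)
(-220317 - 2213186) + x(a(-20), 1186) = (-220317 - 2213186) + (876 - 1*(-20)) = -2433503 + (876 + 20) = -2433503 + 896 = -2432607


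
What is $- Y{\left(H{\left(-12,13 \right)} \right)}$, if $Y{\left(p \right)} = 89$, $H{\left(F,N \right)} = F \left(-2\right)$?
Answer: $-89$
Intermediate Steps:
$H{\left(F,N \right)} = - 2 F$
$- Y{\left(H{\left(-12,13 \right)} \right)} = \left(-1\right) 89 = -89$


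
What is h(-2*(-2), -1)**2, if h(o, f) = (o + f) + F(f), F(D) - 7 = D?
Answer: 81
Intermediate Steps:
F(D) = 7 + D
h(o, f) = 7 + o + 2*f (h(o, f) = (o + f) + (7 + f) = (f + o) + (7 + f) = 7 + o + 2*f)
h(-2*(-2), -1)**2 = (7 - 2*(-2) + 2*(-1))**2 = (7 + 4 - 2)**2 = 9**2 = 81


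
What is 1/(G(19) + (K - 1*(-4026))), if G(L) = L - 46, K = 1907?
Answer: 1/5906 ≈ 0.00016932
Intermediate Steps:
G(L) = -46 + L
1/(G(19) + (K - 1*(-4026))) = 1/((-46 + 19) + (1907 - 1*(-4026))) = 1/(-27 + (1907 + 4026)) = 1/(-27 + 5933) = 1/5906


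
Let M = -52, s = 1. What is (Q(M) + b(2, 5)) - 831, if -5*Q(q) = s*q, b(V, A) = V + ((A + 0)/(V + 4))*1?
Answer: -24533/30 ≈ -817.77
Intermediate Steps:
b(V, A) = V + A/(4 + V) (b(V, A) = V + (A/(4 + V))*1 = V + A/(4 + V))
Q(q) = -q/5
(Q(M) + b(2, 5)) - 831 = (-⅕*(-52) + (5 + 2² + 4*2)/(4 + 2)) - 831 = (52/5 + (5 + 4 + 8)/6) - 831 = (52/5 + (⅙)*17) - 831 = (52/5 + 17/6) - 831 = 397/30 - 831 = -24533/30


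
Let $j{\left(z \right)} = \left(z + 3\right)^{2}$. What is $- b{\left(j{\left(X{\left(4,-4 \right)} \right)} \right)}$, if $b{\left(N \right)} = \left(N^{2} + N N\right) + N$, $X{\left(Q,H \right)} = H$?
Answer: $-3$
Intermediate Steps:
$j{\left(z \right)} = \left(3 + z\right)^{2}$
$b{\left(N \right)} = N + 2 N^{2}$ ($b{\left(N \right)} = \left(N^{2} + N^{2}\right) + N = 2 N^{2} + N = N + 2 N^{2}$)
$- b{\left(j{\left(X{\left(4,-4 \right)} \right)} \right)} = - \left(3 - 4\right)^{2} \left(1 + 2 \left(3 - 4\right)^{2}\right) = - \left(-1\right)^{2} \left(1 + 2 \left(-1\right)^{2}\right) = - 1 \left(1 + 2 \cdot 1\right) = - 1 \left(1 + 2\right) = - 1 \cdot 3 = \left(-1\right) 3 = -3$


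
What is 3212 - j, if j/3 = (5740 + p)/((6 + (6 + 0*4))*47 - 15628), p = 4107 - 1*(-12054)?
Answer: 48451271/15064 ≈ 3216.4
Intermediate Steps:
p = 16161 (p = 4107 + 12054 = 16161)
j = -65703/15064 (j = 3*((5740 + 16161)/((6 + (6 + 0*4))*47 - 15628)) = 3*(21901/((6 + (6 + 0))*47 - 15628)) = 3*(21901/((6 + 6)*47 - 15628)) = 3*(21901/(12*47 - 15628)) = 3*(21901/(564 - 15628)) = 3*(21901/(-15064)) = 3*(21901*(-1/15064)) = 3*(-21901/15064) = -65703/15064 ≈ -4.3616)
3212 - j = 3212 - 1*(-65703/15064) = 3212 + 65703/15064 = 48451271/15064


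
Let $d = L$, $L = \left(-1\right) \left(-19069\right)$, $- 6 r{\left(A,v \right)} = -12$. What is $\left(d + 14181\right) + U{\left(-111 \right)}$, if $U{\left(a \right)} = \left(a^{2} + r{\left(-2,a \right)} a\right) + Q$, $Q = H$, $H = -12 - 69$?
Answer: $45268$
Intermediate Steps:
$r{\left(A,v \right)} = 2$ ($r{\left(A,v \right)} = \left(- \frac{1}{6}\right) \left(-12\right) = 2$)
$L = 19069$
$d = 19069$
$H = -81$
$Q = -81$
$U{\left(a \right)} = -81 + a^{2} + 2 a$ ($U{\left(a \right)} = \left(a^{2} + 2 a\right) - 81 = -81 + a^{2} + 2 a$)
$\left(d + 14181\right) + U{\left(-111 \right)} = \left(19069 + 14181\right) + \left(-81 + \left(-111\right)^{2} + 2 \left(-111\right)\right) = 33250 - -12018 = 33250 + 12018 = 45268$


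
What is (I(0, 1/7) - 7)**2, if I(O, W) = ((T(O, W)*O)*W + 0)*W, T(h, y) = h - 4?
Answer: 49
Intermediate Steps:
T(h, y) = -4 + h
I(O, W) = O*W**2*(-4 + O) (I(O, W) = (((-4 + O)*O)*W + 0)*W = ((O*(-4 + O))*W + 0)*W = (O*W*(-4 + O) + 0)*W = (O*W*(-4 + O))*W = O*W**2*(-4 + O))
(I(0, 1/7) - 7)**2 = (0*(1/7)**2*(-4 + 0) - 7)**2 = (0*(1/7)**2*(-4) - 7)**2 = (0*(1/49)*(-4) - 7)**2 = (0 - 7)**2 = (-7)**2 = 49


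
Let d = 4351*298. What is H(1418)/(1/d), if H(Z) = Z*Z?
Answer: 2607100716952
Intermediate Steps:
H(Z) = Z²
d = 1296598
H(1418)/(1/d) = 1418²/(1/1296598) = 2010724/(1/1296598) = 2010724*1296598 = 2607100716952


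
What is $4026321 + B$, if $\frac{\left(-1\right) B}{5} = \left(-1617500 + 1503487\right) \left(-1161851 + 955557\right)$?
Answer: $-117596962789$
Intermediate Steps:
$B = -117600989110$ ($B = - 5 \left(-1617500 + 1503487\right) \left(-1161851 + 955557\right) = - 5 \left(\left(-114013\right) \left(-206294\right)\right) = \left(-5\right) 23520197822 = -117600989110$)
$4026321 + B = 4026321 - 117600989110 = -117596962789$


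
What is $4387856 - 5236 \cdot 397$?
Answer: $2309164$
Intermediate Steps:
$4387856 - 5236 \cdot 397 = 4387856 - 2078692 = 2309164$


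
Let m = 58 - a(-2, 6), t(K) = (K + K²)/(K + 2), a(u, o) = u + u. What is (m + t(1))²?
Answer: 35344/9 ≈ 3927.1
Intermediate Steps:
a(u, o) = 2*u
t(K) = (K + K²)/(2 + K)
m = 62 (m = 58 - 2*(-2) = 58 - 1*(-4) = 58 + 4 = 62)
(m + t(1))² = (62 + 1*(1 + 1)/(2 + 1))² = (62 + 1*2/3)² = (62 + 1*(⅓)*2)² = (62 + ⅔)² = (188/3)² = 35344/9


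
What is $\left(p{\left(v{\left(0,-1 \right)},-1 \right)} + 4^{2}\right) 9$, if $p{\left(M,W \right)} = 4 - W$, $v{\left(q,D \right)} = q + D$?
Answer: $189$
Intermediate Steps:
$v{\left(q,D \right)} = D + q$
$\left(p{\left(v{\left(0,-1 \right)},-1 \right)} + 4^{2}\right) 9 = \left(\left(4 - -1\right) + 4^{2}\right) 9 = \left(\left(4 + 1\right) + 16\right) 9 = \left(5 + 16\right) 9 = 21 \cdot 9 = 189$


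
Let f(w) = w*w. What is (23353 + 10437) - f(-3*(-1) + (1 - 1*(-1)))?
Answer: 33765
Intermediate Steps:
f(w) = w²
(23353 + 10437) - f(-3*(-1) + (1 - 1*(-1))) = (23353 + 10437) - (-3*(-1) + (1 - 1*(-1)))² = 33790 - (3 + (1 + 1))² = 33790 - (3 + 2)² = 33790 - 1*5² = 33790 - 1*25 = 33790 - 25 = 33765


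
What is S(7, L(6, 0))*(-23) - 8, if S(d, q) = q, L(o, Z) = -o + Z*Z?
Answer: 130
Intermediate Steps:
L(o, Z) = Z**2 - o (L(o, Z) = -o + Z**2 = Z**2 - o)
S(7, L(6, 0))*(-23) - 8 = (0**2 - 1*6)*(-23) - 8 = (0 - 6)*(-23) - 8 = -6*(-23) - 8 = 138 - 8 = 130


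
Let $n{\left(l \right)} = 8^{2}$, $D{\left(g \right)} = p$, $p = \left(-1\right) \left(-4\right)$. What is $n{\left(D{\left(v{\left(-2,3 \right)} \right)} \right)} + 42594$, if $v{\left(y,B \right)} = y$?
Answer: $42658$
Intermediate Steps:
$p = 4$
$D{\left(g \right)} = 4$
$n{\left(l \right)} = 64$
$n{\left(D{\left(v{\left(-2,3 \right)} \right)} \right)} + 42594 = 64 + 42594 = 42658$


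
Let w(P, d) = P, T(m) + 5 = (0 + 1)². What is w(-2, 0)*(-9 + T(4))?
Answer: 26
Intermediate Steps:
T(m) = -4 (T(m) = -5 + (0 + 1)² = -5 + 1² = -5 + 1 = -4)
w(-2, 0)*(-9 + T(4)) = -2*(-9 - 4) = -2*(-13) = 26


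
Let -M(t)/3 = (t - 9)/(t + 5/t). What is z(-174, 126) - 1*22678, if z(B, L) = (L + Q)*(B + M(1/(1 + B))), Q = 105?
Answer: -224038643/3563 ≈ -62879.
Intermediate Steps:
M(t) = -3*(-9 + t)/(t + 5/t) (M(t) = -3*(t - 9)/(t + 5/t) = -3*(-9 + t)/(t + 5/t))
z(B, L) = (105 + L)*(B + 3*(9 - 1/(1 + B))/((1 + B)*(5 + (1 + B)⁻²))) (z(B, L) = (L + 105)*(B + 3*(9 - 1/(1 + B))/((1 + B)*(5 + (1/(1 + B))²))) = (105 + L)*(B + 3*(9 - 1/(1 + B))/((1 + B)*(5 + (1 + B)⁻²))))
z(-174, 126) - 1*22678 = (2520 + 2835*(-174) + 3*126*(8 + 9*(-174)) - 174*(1 + 5*(1 - 174)²)*(105 + 126))/(1 + 5*(1 - 174)²) - 1*22678 = (2520 - 493290 + 3*126*(8 - 1566) - 174*(1 + 5*(-173)²)*231)/(1 + 5*(-173)²) - 22678 = (2520 - 493290 + 3*126*(-1558) - 174*(1 + 5*29929)*231)/(1 + 5*29929) - 22678 = (2520 - 493290 - 588924 - 174*(1 + 149645)*231)/(1 + 149645) - 22678 = (2520 - 493290 - 588924 - 174*149646*231)/149646 - 22678 = (2520 - 493290 - 588924 - 6014871324)/149646 - 22678 = (1/149646)*(-6015951018) - 22678 = -143236929/3563 - 22678 = -224038643/3563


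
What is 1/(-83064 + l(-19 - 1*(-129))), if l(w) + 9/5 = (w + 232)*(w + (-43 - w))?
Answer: -5/488859 ≈ -1.0228e-5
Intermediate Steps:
l(w) = -49889/5 - 43*w (l(w) = -9/5 + (w + 232)*(w + (-43 - w)) = -9/5 + (232 + w)*(-43) = -9/5 + (-9976 - 43*w) = -49889/5 - 43*w)
1/(-83064 + l(-19 - 1*(-129))) = 1/(-83064 + (-49889/5 - 43*(-19 - 1*(-129)))) = 1/(-83064 + (-49889/5 - 43*(-19 + 129))) = 1/(-83064 + (-49889/5 - 43*110)) = 1/(-83064 + (-49889/5 - 4730)) = 1/(-83064 - 73539/5) = 1/(-488859/5) = -5/488859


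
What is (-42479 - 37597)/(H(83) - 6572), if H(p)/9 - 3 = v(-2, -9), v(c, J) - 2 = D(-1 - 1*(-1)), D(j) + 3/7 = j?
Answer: 140133/11429 ≈ 12.261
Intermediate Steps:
D(j) = -3/7 + j
v(c, J) = 11/7 (v(c, J) = 2 + (-3/7 + (-1 - 1*(-1))) = 2 + (-3/7 + (-1 + 1)) = 2 + (-3/7 + 0) = 2 - 3/7 = 11/7)
H(p) = 288/7 (H(p) = 27 + 9*(11/7) = 27 + 99/7 = 288/7)
(-42479 - 37597)/(H(83) - 6572) = (-42479 - 37597)/(288/7 - 6572) = -80076/(-45716/7) = -80076*(-7/45716) = 140133/11429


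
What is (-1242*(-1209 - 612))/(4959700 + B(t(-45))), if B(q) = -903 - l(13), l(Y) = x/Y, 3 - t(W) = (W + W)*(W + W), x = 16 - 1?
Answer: 14700933/32232173 ≈ 0.45609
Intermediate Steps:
x = 15
t(W) = 3 - 4*W² (t(W) = 3 - (W + W)*(W + W) = 3 - 2*W*2*W = 3 - 4*W²)
l(Y) = 15/Y
B(q) = -11754/13 (B(q) = -903 - 15/13 = -11754/13)
(-1242*(-1209 - 612))/(4959700 + B(t(-45))) = (-1242*(-1209 - 612))/(4959700 - 11754/13) = (-1242*(-1821))/(64464346/13) = 2261682*(13/64464346) = 14700933/32232173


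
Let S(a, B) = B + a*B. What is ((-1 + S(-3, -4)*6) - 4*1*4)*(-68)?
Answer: -2108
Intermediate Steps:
S(a, B) = B + B*a
((-1 + S(-3, -4)*6) - 4*1*4)*(-68) = ((-1 - 4*(1 - 3)*6) - 4*1*4)*(-68) = ((-1 - 4*(-2)*6) - 4*4)*(-68) = ((-1 + 8*6) - 16)*(-68) = ((-1 + 48) - 16)*(-68) = (47 - 16)*(-68) = 31*(-68) = -2108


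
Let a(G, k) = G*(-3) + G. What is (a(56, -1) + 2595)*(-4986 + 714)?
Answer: -10607376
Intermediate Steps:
a(G, k) = -2*G (a(G, k) = -3*G + G = -2*G)
(a(56, -1) + 2595)*(-4986 + 714) = (-2*56 + 2595)*(-4986 + 714) = (-112 + 2595)*(-4272) = 2483*(-4272) = -10607376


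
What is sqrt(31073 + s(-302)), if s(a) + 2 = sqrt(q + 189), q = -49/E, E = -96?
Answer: sqrt(4474224 + 6*sqrt(109158))/12 ≈ 176.31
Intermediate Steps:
q = 49/96 (q = -49/(-96) = -49*(-1/96) = 49/96 ≈ 0.51042)
s(a) = -2 + sqrt(109158)/24 (s(a) = -2 + sqrt(49/96 + 189) = -2 + sqrt(18193/96) = -2 + sqrt(109158)/24)
sqrt(31073 + s(-302)) = sqrt(31073 + (-2 + sqrt(109158)/24)) = sqrt(31071 + sqrt(109158)/24)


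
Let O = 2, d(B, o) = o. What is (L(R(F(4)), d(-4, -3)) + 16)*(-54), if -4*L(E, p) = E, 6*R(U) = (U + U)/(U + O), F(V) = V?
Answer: -861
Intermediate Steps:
R(U) = U/(3*(2 + U)) (R(U) = ((U + U)/(U + 2))/6 = ((2*U)/(2 + U))/6 = (2*U/(2 + U))/6 = U/(3*(2 + U)))
L(E, p) = -E/4
(L(R(F(4)), d(-4, -3)) + 16)*(-54) = (-4/(12*(2 + 4)) + 16)*(-54) = (-4/(12*6) + 16)*(-54) = (-¼*2/9 + 16)*(-54) = (-1/18 + 16)*(-54) = (287/18)*(-54) = -861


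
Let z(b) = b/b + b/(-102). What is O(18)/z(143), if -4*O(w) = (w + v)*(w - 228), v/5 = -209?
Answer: 5499585/41 ≈ 1.3414e+5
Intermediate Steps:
v = -1045 (v = 5*(-209) = -1045)
O(w) = -(-1045 + w)*(-228 + w)/4 (O(w) = -(w - 1045)*(w - 228)/4 = -(-1045 + w)*(-228 + w)/4)
z(b) = 1 - b/102 (z(b) = 1 + b*(-1/102) = 1 - b/102)
O(18)/z(143) = (-59565 - 1/4*18**2 + (1273/4)*18)/(1 - 1/102*143) = (-59565 - 1/4*324 + 11457/2)/(1 - 143/102) = (-59565 - 81 + 11457/2)/(-41/102) = -107835/2*(-102/41) = 5499585/41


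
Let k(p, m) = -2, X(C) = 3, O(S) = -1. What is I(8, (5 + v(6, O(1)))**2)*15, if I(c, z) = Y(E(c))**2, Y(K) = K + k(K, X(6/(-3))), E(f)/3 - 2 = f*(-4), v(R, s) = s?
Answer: 126960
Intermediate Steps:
E(f) = 6 - 12*f (E(f) = 6 + 3*(f*(-4)) = 6 + 3*(-4*f) = 6 - 12*f)
Y(K) = -2 + K (Y(K) = K - 2 = -2 + K)
I(c, z) = (4 - 12*c)**2 (I(c, z) = (-2 + (6 - 12*c))**2 = (4 - 12*c)**2)
I(8, (5 + v(6, O(1)))**2)*15 = (16*(-1 + 3*8)**2)*15 = (16*(-1 + 24)**2)*15 = (16*23**2)*15 = (16*529)*15 = 8464*15 = 126960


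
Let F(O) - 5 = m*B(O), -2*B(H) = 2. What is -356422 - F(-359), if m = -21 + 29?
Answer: -356419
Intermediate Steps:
B(H) = -1 (B(H) = -½*2 = -1)
m = 8
F(O) = -3 (F(O) = 5 + 8*(-1) = 5 - 8 = -3)
-356422 - F(-359) = -356422 - 1*(-3) = -356422 + 3 = -356419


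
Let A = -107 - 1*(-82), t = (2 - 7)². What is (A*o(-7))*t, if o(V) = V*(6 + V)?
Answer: -4375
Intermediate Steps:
t = 25 (t = (-5)² = 25)
A = -25 (A = -107 + 82 = -25)
(A*o(-7))*t = -(-175)*(6 - 7)*25 = -(-175)*(-1)*25 = -25*7*25 = -175*25 = -4375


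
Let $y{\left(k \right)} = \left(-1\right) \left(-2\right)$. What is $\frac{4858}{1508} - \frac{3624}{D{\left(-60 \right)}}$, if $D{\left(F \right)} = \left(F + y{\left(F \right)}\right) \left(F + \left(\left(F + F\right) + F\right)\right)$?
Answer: $\frac{22327}{7540} \approx 2.9611$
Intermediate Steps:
$y{\left(k \right)} = 2$
$D{\left(F \right)} = 4 F \left(2 + F\right)$ ($D{\left(F \right)} = \left(F + 2\right) \left(F + \left(\left(F + F\right) + F\right)\right) = \left(2 + F\right) \left(F + \left(2 F + F\right)\right) = \left(2 + F\right) \left(F + 3 F\right) = \left(2 + F\right) 4 F = 4 F \left(2 + F\right)$)
$\frac{4858}{1508} - \frac{3624}{D{\left(-60 \right)}} = \frac{4858}{1508} - \frac{3624}{4 \left(-60\right) \left(2 - 60\right)} = 4858 \cdot \frac{1}{1508} - \frac{3624}{4 \left(-60\right) \left(-58\right)} = \frac{2429}{754} - \frac{3624}{13920} = \frac{2429}{754} - \frac{151}{580} = \frac{22327}{7540}$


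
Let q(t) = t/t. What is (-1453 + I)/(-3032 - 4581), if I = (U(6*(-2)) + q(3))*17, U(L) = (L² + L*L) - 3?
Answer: -3409/7613 ≈ -0.44779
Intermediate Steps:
q(t) = 1
U(L) = -3 + 2*L² (U(L) = (L² + L²) - 3 = 2*L² - 3 = -3 + 2*L²)
I = 4862 (I = ((-3 + 2*(6*(-2))²) + 1)*17 = ((-3 + 2*(-12)²) + 1)*17 = ((-3 + 2*144) + 1)*17 = ((-3 + 288) + 1)*17 = (285 + 1)*17 = 286*17 = 4862)
(-1453 + I)/(-3032 - 4581) = (-1453 + 4862)/(-3032 - 4581) = 3409/(-7613) = 3409*(-1/7613) = -3409/7613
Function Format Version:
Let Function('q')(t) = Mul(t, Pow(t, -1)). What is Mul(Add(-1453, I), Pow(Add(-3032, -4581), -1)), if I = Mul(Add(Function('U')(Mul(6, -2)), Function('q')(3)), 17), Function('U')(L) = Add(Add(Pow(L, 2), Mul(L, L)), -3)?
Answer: Rational(-3409, 7613) ≈ -0.44779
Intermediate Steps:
Function('q')(t) = 1
Function('U')(L) = Add(-3, Mul(2, Pow(L, 2))) (Function('U')(L) = Add(Add(Pow(L, 2), Pow(L, 2)), -3) = Add(Mul(2, Pow(L, 2)), -3) = Add(-3, Mul(2, Pow(L, 2))))
I = 4862 (I = Mul(Add(Add(-3, Mul(2, Pow(Mul(6, -2), 2))), 1), 17) = Mul(Add(Add(-3, Mul(2, Pow(-12, 2))), 1), 17) = Mul(Add(Add(-3, Mul(2, 144)), 1), 17) = Mul(Add(Add(-3, 288), 1), 17) = Mul(Add(285, 1), 17) = Mul(286, 17) = 4862)
Mul(Add(-1453, I), Pow(Add(-3032, -4581), -1)) = Mul(Add(-1453, 4862), Pow(Add(-3032, -4581), -1)) = Mul(3409, Pow(-7613, -1)) = Mul(3409, Rational(-1, 7613)) = Rational(-3409, 7613)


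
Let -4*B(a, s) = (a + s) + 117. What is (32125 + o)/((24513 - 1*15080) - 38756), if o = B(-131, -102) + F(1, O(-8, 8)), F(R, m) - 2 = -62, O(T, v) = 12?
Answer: -32094/29323 ≈ -1.0945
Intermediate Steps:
F(R, m) = -60 (F(R, m) = 2 - 62 = -60)
B(a, s) = -117/4 - a/4 - s/4 (B(a, s) = -((a + s) + 117)/4 = -(117 + a + s)/4 = -117/4 - a/4 - s/4)
o = -31 (o = (-117/4 - ¼*(-131) - ¼*(-102)) - 60 = (-117/4 + 131/4 + 51/2) - 60 = 29 - 60 = -31)
(32125 + o)/((24513 - 1*15080) - 38756) = (32125 - 31)/((24513 - 1*15080) - 38756) = 32094/((24513 - 15080) - 38756) = 32094/(9433 - 38756) = 32094/(-29323) = 32094*(-1/29323) = -32094/29323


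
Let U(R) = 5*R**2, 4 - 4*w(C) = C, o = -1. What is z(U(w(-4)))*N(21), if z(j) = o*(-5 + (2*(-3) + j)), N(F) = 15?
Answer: -135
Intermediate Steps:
w(C) = 1 - C/4
z(j) = 11 - j (z(j) = -(-5 + (2*(-3) + j)) = -(-5 + (-6 + j)) = -(-11 + j) = 11 - j)
z(U(w(-4)))*N(21) = (11 - 5*(1 - 1/4*(-4))**2)*15 = (11 - 5*(1 + 1)**2)*15 = (11 - 5*2**2)*15 = (11 - 5*4)*15 = (11 - 1*20)*15 = (11 - 20)*15 = -9*15 = -135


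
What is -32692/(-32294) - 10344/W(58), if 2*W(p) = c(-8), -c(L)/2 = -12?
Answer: -13902368/16147 ≈ -860.99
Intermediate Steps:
c(L) = 24 (c(L) = -2*(-12) = 24)
W(p) = 12 (W(p) = (½)*24 = 12)
-32692/(-32294) - 10344/W(58) = -32692/(-32294) - 10344/12 = -32692*(-1/32294) - 10344*1/12 = 16346/16147 - 862 = -13902368/16147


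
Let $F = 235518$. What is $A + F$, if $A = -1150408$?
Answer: $-914890$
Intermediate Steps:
$A + F = -1150408 + 235518 = -914890$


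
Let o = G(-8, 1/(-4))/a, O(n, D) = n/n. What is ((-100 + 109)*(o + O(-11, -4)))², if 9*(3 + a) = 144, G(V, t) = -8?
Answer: 2025/169 ≈ 11.982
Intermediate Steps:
a = 13 (a = -3 + (⅑)*144 = -3 + 16 = 13)
O(n, D) = 1
o = -8/13 ≈ -0.61539
((-100 + 109)*(o + O(-11, -4)))² = ((-100 + 109)*(-8/13 + 1))² = (9*(5/13))² = (45/13)² = 2025/169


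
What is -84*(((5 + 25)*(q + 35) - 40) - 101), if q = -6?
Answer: -61236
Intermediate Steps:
-84*(((5 + 25)*(q + 35) - 40) - 101) = -84*(((5 + 25)*(-6 + 35) - 40) - 101) = -84*((30*29 - 40) - 101) = -84*((870 - 40) - 101) = -84*(830 - 101) = -84*729 = -61236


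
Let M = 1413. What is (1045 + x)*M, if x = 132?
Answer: 1663101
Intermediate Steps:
(1045 + x)*M = (1045 + 132)*1413 = 1177*1413 = 1663101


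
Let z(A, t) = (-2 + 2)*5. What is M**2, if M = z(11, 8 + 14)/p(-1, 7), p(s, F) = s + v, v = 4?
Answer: 0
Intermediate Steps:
z(A, t) = 0 (z(A, t) = 0*5 = 0)
p(s, F) = 4 + s (p(s, F) = s + 4 = 4 + s)
M = 0 (M = 0/(4 - 1) = 0/3 = 0*(1/3) = 0)
M**2 = 0**2 = 0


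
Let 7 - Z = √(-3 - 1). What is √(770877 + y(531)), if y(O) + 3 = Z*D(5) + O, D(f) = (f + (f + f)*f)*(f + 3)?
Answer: √(774485 - 880*I) ≈ 880.05 - 0.5*I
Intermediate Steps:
Z = 7 - 2*I (Z = 7 - √(-3 - 1) = 7 - √(-4) = 7 - 2*I ≈ 7.0 - 2.0*I)
D(f) = (3 + f)*(f + 2*f²) (D(f) = (f + (2*f)*f)*(3 + f) = (f + 2*f²)*(3 + f) = (3 + f)*(f + 2*f²))
y(O) = 3077 + O - 880*I (y(O) = -3 + ((7 - 2*I)*(5*(3 + 2*5² + 7*5)) + O) = -3 + ((7 - 2*I)*(5*(3 + 2*25 + 35)) + O) = -3 + ((7 - 2*I)*(5*(3 + 50 + 35)) + O) = -3 + ((7 - 2*I)*(5*88) + O) = -3 + ((7 - 2*I)*440 + O) = -3 + ((3080 - 880*I) + O) = -3 + (3080 + O - 880*I) = 3077 + O - 880*I)
√(770877 + y(531)) = √(770877 + (3077 + 531 - 880*I)) = √(770877 + (3608 - 880*I)) = √(774485 - 880*I)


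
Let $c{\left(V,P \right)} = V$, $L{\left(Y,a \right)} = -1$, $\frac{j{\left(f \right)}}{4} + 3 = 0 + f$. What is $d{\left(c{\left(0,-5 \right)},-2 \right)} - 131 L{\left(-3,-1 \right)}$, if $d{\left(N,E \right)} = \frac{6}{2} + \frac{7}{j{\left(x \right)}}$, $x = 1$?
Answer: $\frac{1065}{8} \approx 133.13$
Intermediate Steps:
$j{\left(f \right)} = -12 + 4 f$ ($j{\left(f \right)} = -12 + 4 \left(0 + f\right) = -12 + 4 f$)
$d{\left(N,E \right)} = \frac{17}{8}$ ($d{\left(N,E \right)} = \frac{6}{2} + \frac{7}{-12 + 4 \cdot 1} = 6 \cdot \frac{1}{2} + \frac{7}{-12 + 4} = 3 + \frac{7}{-8} = 3 + 7 \left(- \frac{1}{8}\right) = 3 - \frac{7}{8} = \frac{17}{8}$)
$d{\left(c{\left(0,-5 \right)},-2 \right)} - 131 L{\left(-3,-1 \right)} = \frac{17}{8} - -131 = \frac{17}{8} + 131 = \frac{1065}{8}$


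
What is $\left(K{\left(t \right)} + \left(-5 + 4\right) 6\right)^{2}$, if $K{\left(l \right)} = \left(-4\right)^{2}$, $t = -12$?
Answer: $100$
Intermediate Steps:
$K{\left(l \right)} = 16$
$\left(K{\left(t \right)} + \left(-5 + 4\right) 6\right)^{2} = \left(16 + \left(-5 + 4\right) 6\right)^{2} = \left(16 - 6\right)^{2} = 10^{2} = 100$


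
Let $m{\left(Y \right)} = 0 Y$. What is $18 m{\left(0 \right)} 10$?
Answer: $0$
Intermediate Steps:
$m{\left(Y \right)} = 0$
$18 m{\left(0 \right)} 10 = 18 \cdot 0 \cdot 10 = 0 \cdot 10 = 0$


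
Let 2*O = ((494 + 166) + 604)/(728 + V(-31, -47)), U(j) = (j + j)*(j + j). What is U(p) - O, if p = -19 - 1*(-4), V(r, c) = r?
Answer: 626668/697 ≈ 899.09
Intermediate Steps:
p = -15 (p = -19 + 4 = -15)
U(j) = 4*j² (U(j) = (2*j)*(2*j) = 4*j²)
O = 632/697 (O = (((494 + 166) + 604)/(728 - 31))/2 = ((660 + 604)/697)/2 = (1264*(1/697))/2 = (½)*(1264/697) = 632/697 ≈ 0.90674)
U(p) - O = 4*(-15)² - 1*632/697 = 4*225 - 632/697 = 900 - 632/697 = 626668/697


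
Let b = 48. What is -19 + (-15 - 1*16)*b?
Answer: -1507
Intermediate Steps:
-19 + (-15 - 1*16)*b = -19 + (-15 - 1*16)*48 = -19 + (-15 - 16)*48 = -19 - 31*48 = -19 - 1488 = -1507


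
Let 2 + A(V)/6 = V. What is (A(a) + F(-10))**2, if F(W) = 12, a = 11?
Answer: 4356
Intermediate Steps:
A(V) = -12 + 6*V
(A(a) + F(-10))**2 = ((-12 + 6*11) + 12)**2 = ((-12 + 66) + 12)**2 = (54 + 12)**2 = 66**2 = 4356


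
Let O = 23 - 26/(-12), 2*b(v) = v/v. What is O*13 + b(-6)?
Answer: 983/3 ≈ 327.67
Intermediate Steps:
b(v) = ½ (b(v) = (v/v)/2 = (½)*1 = ½)
O = 151/6 (O = 23 - 26*(-1)/12 = 23 - 1*(-13/6) = 23 + 13/6 = 151/6 ≈ 25.167)
O*13 + b(-6) = (151/6)*13 + ½ = 1963/6 + ½ = 983/3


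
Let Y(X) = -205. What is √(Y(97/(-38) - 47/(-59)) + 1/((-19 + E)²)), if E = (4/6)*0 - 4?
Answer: 2*I*√27111/23 ≈ 14.318*I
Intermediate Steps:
E = -4 (E = (4*(⅙))*0 - 4 = (⅔)*0 - 4 = 0 - 4 = -4)
√(Y(97/(-38) - 47/(-59)) + 1/((-19 + E)²)) = √(-205 + 1/((-19 - 4)²)) = √(-205 + 1/((-23)²)) = √(-205 + 1/529) = √(-108444/529) = 2*I*√27111/23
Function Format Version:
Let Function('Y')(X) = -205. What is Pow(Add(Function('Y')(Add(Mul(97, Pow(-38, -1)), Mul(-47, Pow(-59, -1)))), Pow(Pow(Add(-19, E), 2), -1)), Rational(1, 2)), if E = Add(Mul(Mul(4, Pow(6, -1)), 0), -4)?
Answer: Mul(Rational(2, 23), I, Pow(27111, Rational(1, 2))) ≈ Mul(14.318, I)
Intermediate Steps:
E = -4 (E = Add(Mul(Mul(4, Rational(1, 6)), 0), -4) = Add(Mul(Rational(2, 3), 0), -4) = Add(0, -4) = -4)
Pow(Add(Function('Y')(Add(Mul(97, Pow(-38, -1)), Mul(-47, Pow(-59, -1)))), Pow(Pow(Add(-19, E), 2), -1)), Rational(1, 2)) = Pow(Add(-205, Pow(Pow(Add(-19, -4), 2), -1)), Rational(1, 2)) = Pow(Add(-205, Pow(Pow(-23, 2), -1)), Rational(1, 2)) = Pow(Add(-205, Pow(529, -1)), Rational(1, 2)) = Pow(Add(-205, Rational(1, 529)), Rational(1, 2)) = Pow(Rational(-108444, 529), Rational(1, 2)) = Mul(Rational(2, 23), I, Pow(27111, Rational(1, 2)))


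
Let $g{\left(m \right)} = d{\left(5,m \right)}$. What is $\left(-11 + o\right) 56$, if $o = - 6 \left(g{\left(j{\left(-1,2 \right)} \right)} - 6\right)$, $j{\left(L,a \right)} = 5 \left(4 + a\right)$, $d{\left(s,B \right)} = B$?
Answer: $-8680$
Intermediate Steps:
$j{\left(L,a \right)} = 20 + 5 a$
$g{\left(m \right)} = m$
$o = -144$ ($o = - 6 \left(\left(20 + 5 \cdot 2\right) - 6\right) = - 6 \left(\left(20 + 10\right) - 6\right) = - 6 \left(30 - 6\right) = \left(-6\right) 24 = -144$)
$\left(-11 + o\right) 56 = \left(-11 - 144\right) 56 = \left(-155\right) 56 = -8680$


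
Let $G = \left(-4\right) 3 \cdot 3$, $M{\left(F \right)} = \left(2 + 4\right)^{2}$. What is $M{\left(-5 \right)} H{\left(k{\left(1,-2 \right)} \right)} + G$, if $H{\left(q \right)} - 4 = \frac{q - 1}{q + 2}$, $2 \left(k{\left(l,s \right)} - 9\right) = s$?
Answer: $\frac{666}{5} \approx 133.2$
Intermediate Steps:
$k{\left(l,s \right)} = 9 + \frac{s}{2}$
$M{\left(F \right)} = 36$ ($M{\left(F \right)} = 6^{2} = 36$)
$H{\left(q \right)} = 4 + \frac{-1 + q}{2 + q}$ ($H{\left(q \right)} = 4 + \frac{q - 1}{q + 2} = 4 + \frac{-1 + q}{2 + q}$)
$G = -36$ ($G = \left(-12\right) 3 = -36$)
$M{\left(-5 \right)} H{\left(k{\left(1,-2 \right)} \right)} + G = 36 \frac{7 + 5 \left(9 + \frac{1}{2} \left(-2\right)\right)}{2 + \left(9 + \frac{1}{2} \left(-2\right)\right)} - 36 = 36 \frac{7 + 5 \left(9 - 1\right)}{2 + \left(9 - 1\right)} - 36 = 36 \frac{7 + 5 \cdot 8}{2 + 8} - 36 = 36 \frac{7 + 40}{10} - 36 = 36 \cdot \frac{1}{10} \cdot 47 - 36 = 36 \cdot \frac{47}{10} - 36 = \frac{846}{5} - 36 = \frac{666}{5}$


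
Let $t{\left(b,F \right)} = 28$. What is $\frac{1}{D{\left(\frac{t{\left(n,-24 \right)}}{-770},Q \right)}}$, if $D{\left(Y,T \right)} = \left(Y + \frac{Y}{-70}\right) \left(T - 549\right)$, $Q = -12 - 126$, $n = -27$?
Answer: $\frac{1925}{47403} \approx 0.040609$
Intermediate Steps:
$Q = -138$ ($Q = -12 - 126 = -138$)
$D{\left(Y,T \right)} = \frac{69 Y \left(-549 + T\right)}{70}$ ($D{\left(Y,T \right)} = \left(Y + Y \left(- \frac{1}{70}\right)\right) \left(-549 + T\right) = \left(Y - \frac{Y}{70}\right) \left(-549 + T\right) = \frac{69 Y}{70} \left(-549 + T\right) = \frac{69 Y \left(-549 + T\right)}{70}$)
$\frac{1}{D{\left(\frac{t{\left(n,-24 \right)}}{-770},Q \right)}} = \frac{1}{\frac{69}{70} \frac{28}{-770} \left(-549 - 138\right)} = \frac{1}{\frac{69}{70} \cdot 28 \left(- \frac{1}{770}\right) \left(-687\right)} = \frac{1}{\frac{69}{70} \left(- \frac{2}{55}\right) \left(-687\right)} = \frac{1}{\frac{47403}{1925}} = \frac{1925}{47403}$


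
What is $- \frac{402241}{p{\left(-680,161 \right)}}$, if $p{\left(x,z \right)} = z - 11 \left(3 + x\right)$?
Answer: $- \frac{402241}{7608} \approx -52.871$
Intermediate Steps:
$p{\left(x,z \right)} = -33 + z - 11 x$ ($p{\left(x,z \right)} = z - \left(33 + 11 x\right) = -33 + z - 11 x$)
$- \frac{402241}{p{\left(-680,161 \right)}} = - \frac{402241}{-33 + 161 - -7480} = - \frac{402241}{-33 + 161 + 7480} = - \frac{402241}{7608}$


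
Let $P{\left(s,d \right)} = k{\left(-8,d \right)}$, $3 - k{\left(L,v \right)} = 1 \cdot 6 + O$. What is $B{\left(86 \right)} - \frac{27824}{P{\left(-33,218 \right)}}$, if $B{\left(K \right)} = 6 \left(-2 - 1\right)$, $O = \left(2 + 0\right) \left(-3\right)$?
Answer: $- \frac{27878}{3} \approx -9292.7$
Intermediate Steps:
$O = -6$ ($O = 2 \left(-3\right) = -6$)
$k{\left(L,v \right)} = 3$ ($k{\left(L,v \right)} = 3 - \left(1 \cdot 6 - 6\right) = 3 - \left(6 - 6\right) = 3 - 0 = 3 + 0 = 3$)
$B{\left(K \right)} = -18$ ($B{\left(K \right)} = 6 \left(-3\right) = -18$)
$P{\left(s,d \right)} = 3$
$B{\left(86 \right)} - \frac{27824}{P{\left(-33,218 \right)}} = -18 - \frac{27824}{3} = - \frac{27878}{3}$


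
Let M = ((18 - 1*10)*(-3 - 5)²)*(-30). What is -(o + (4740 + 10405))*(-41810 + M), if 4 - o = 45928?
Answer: -1759635430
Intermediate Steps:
o = -45924 (o = 4 - 1*45928 = 4 - 45928 = -45924)
M = -15360 (M = ((18 - 10)*(-8)²)*(-30) = (8*64)*(-30) = 512*(-30) = -15360)
-(o + (4740 + 10405))*(-41810 + M) = -(-45924 + (4740 + 10405))*(-41810 - 15360) = -(-45924 + 15145)*(-57170) = -(-30779)*(-57170) = -1*1759635430 = -1759635430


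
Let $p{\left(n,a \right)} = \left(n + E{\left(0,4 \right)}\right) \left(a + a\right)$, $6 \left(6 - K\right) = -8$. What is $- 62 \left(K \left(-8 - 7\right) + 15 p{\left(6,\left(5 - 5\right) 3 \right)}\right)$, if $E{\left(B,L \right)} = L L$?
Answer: $6820$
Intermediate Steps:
$K = \frac{22}{3}$ ($K = 6 - - \frac{4}{3} = 6 + \frac{4}{3} = \frac{22}{3} \approx 7.3333$)
$E{\left(B,L \right)} = L^{2}$
$p{\left(n,a \right)} = 2 a \left(16 + n\right)$ ($p{\left(n,a \right)} = \left(n + 4^{2}\right) \left(a + a\right) = \left(n + 16\right) 2 a = \left(16 + n\right) 2 a = 2 a \left(16 + n\right)$)
$- 62 \left(K \left(-8 - 7\right) + 15 p{\left(6,\left(5 - 5\right) 3 \right)}\right) = - 62 \left(\frac{22 \left(-8 - 7\right)}{3} + 15 \cdot 2 \left(5 - 5\right) 3 \left(16 + 6\right)\right) = - 62 \left(\frac{22}{3} \left(-15\right) + 15 \cdot 2 \cdot 0 \cdot 3 \cdot 22\right) = - 62 \left(-110 + 15 \cdot 2 \cdot 0 \cdot 22\right) = - 62 \left(-110 + 15 \cdot 0\right) = - 62 \left(-110 + 0\right) = \left(-62\right) \left(-110\right) = 6820$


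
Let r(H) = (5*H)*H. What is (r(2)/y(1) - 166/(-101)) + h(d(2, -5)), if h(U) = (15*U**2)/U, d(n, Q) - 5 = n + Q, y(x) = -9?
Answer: 26744/909 ≈ 29.421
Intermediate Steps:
r(H) = 5*H**2
d(n, Q) = 5 + Q + n (d(n, Q) = 5 + (n + Q) = 5 + (Q + n) = 5 + Q + n)
h(U) = 15*U
(r(2)/y(1) - 166/(-101)) + h(d(2, -5)) = ((5*2**2)/(-9) - 166/(-101)) + 15*(5 - 5 + 2) = ((5*4)*(-1/9) - 166*(-1/101)) + 15*2 = (20*(-1/9) + 166/101) + 30 = (-20/9 + 166/101) + 30 = -526/909 + 30 = 26744/909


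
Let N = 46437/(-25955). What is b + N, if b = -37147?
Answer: -964196822/25955 ≈ -37149.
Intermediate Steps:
N = -46437/25955 (N = 46437*(-1/25955) = -46437/25955 ≈ -1.7891)
b + N = -37147 - 46437/25955 = -964196822/25955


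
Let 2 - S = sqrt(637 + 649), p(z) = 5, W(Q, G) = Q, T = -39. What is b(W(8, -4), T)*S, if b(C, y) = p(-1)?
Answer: 10 - 5*sqrt(1286) ≈ -169.30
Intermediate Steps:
b(C, y) = 5
S = 2 - sqrt(1286) (S = 2 - sqrt(637 + 649) = 2 - sqrt(1286) ≈ -33.861)
b(W(8, -4), T)*S = 5*(2 - sqrt(1286)) = 10 - 5*sqrt(1286)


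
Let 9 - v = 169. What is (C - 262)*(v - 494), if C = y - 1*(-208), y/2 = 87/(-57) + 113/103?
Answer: 70212132/1957 ≈ 35877.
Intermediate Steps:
v = -160 (v = 9 - 1*169 = 9 - 169 = -160)
y = -1680/1957 (y = 2*(87/(-57) + 113/103) = 2*(87*(-1/57) + 113*(1/103)) = 2*(-29/19 + 113/103) = 2*(-840/1957) = -1680/1957 ≈ -0.85846)
C = 405376/1957 (C = -1680/1957 - 1*(-208) = -1680/1957 + 208 = 405376/1957 ≈ 207.14)
(C - 262)*(v - 494) = (405376/1957 - 262)*(-160 - 494) = -107358/1957*(-654) = 70212132/1957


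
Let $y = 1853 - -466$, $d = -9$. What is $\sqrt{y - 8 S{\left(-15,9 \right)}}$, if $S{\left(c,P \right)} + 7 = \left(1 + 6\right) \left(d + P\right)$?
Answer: $5 \sqrt{95} \approx 48.734$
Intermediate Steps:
$S{\left(c,P \right)} = -70 + 7 P$ ($S{\left(c,P \right)} = -7 + \left(1 + 6\right) \left(-9 + P\right) = -7 + 7 \left(-9 + P\right) = -7 + \left(-63 + 7 P\right) = -70 + 7 P$)
$y = 2319$ ($y = 1853 + 466 = 2319$)
$\sqrt{y - 8 S{\left(-15,9 \right)}} = \sqrt{2319 - 8 \left(-70 + 7 \cdot 9\right)} = \sqrt{2319 - 8 \left(-70 + 63\right)} = \sqrt{2319 - -56} = \sqrt{2319 + 56} = \sqrt{2375} = 5 \sqrt{95}$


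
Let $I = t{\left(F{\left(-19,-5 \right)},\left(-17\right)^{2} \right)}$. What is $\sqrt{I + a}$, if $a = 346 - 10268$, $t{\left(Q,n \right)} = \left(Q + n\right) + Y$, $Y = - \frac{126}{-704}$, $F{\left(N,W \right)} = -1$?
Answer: $\frac{i \sqrt{74604310}}{88} \approx 98.152 i$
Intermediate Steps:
$Y = \frac{63}{352}$ ($Y = \left(-126\right) \left(- \frac{1}{704}\right) = \frac{63}{352} \approx 0.17898$)
$t{\left(Q,n \right)} = \frac{63}{352} + Q + n$ ($t{\left(Q,n \right)} = \left(Q + n\right) + \frac{63}{352} = \frac{63}{352} + Q + n$)
$I = \frac{101439}{352}$ ($I = \frac{63}{352} - 1 + \left(-17\right)^{2} = \frac{63}{352} - 1 + 289 = \frac{101439}{352} \approx 288.18$)
$a = -9922$ ($a = 346 - 10268 = -9922$)
$\sqrt{I + a} = \sqrt{\frac{101439}{352} - 9922} = \sqrt{- \frac{3391105}{352}} = \frac{i \sqrt{74604310}}{88}$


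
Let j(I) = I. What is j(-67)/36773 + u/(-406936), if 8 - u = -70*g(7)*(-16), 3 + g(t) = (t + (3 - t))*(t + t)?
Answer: 197335718/1870532191 ≈ 0.10550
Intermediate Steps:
g(t) = -3 + 6*t (g(t) = -3 + (t + (3 - t))*(t + t) = -3 + 3*(2*t) = -3 + 6*t)
u = -43672 (u = 8 - (-70*(-3 + 6*7))*(-16) = 8 - (-70*(-3 + 42))*(-16) = 8 - (-70*39)*(-16) = 8 - (-2730)*(-16) = 8 - 1*43680 = 8 - 43680 = -43672)
j(-67)/36773 + u/(-406936) = -67/36773 - 43672/(-406936) = -67*1/36773 - 43672*(-1/406936) = -67/36773 + 5459/50867 = 197335718/1870532191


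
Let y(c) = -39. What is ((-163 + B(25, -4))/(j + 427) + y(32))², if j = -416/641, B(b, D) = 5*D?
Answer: 12901630669456/8298663409 ≈ 1554.7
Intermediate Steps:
j = -416/641 (j = -416*1/641 = -416/641 ≈ -0.64899)
((-163 + B(25, -4))/(j + 427) + y(32))² = ((-163 + 5*(-4))/(-416/641 + 427) - 39)² = ((-163 - 20)/(273291/641) - 39)² = (-183*641/273291 - 39)² = (-39101/91097 - 39)² = (-3591884/91097)² = 12901630669456/8298663409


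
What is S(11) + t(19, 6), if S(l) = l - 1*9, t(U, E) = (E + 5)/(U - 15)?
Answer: 19/4 ≈ 4.7500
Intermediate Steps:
t(U, E) = (5 + E)/(-15 + U)
S(l) = -9 + l (S(l) = l - 9 = -9 + l)
S(11) + t(19, 6) = (-9 + 11) + (5 + 6)/(-15 + 19) = 2 + 11/4 = 19/4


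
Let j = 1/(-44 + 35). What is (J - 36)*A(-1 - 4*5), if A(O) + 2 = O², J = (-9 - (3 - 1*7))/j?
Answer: 3951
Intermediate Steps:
j = -⅑ (j = 1/(-9) = -⅑ ≈ -0.11111)
J = 45 (J = (-9 - (3 - 1*7))/(-⅑) = (-9 - (3 - 7))*(-9) = (-9 - 1*(-4))*(-9) = (-9 + 4)*(-9) = -5*(-9) = 45)
A(O) = -2 + O²
(J - 36)*A(-1 - 4*5) = (45 - 36)*(-2 + (-1 - 4*5)²) = 9*(-2 + (-1 - 20)²) = 9*(-2 + (-21)²) = 9*(-2 + 441) = 9*439 = 3951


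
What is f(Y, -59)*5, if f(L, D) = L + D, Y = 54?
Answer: -25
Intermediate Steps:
f(L, D) = D + L
f(Y, -59)*5 = (-59 + 54)*5 = -5*5 = -25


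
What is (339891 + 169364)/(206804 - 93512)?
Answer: 509255/113292 ≈ 4.4951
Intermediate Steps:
(339891 + 169364)/(206804 - 93512) = 509255/113292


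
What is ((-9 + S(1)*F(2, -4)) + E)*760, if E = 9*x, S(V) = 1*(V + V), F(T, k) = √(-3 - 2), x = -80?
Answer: -554040 + 1520*I*√5 ≈ -5.5404e+5 + 3398.8*I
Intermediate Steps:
F(T, k) = I*√5 (F(T, k) = √(-5) = I*√5)
S(V) = 2*V (S(V) = 1*(2*V) = 2*V)
E = -720 (E = 9*(-80) = -720)
((-9 + S(1)*F(2, -4)) + E)*760 = ((-9 + (2*1)*(I*√5)) - 720)*760 = ((-9 + 2*(I*√5)) - 720)*760 = ((-9 + 2*I*√5) - 720)*760 = (-729 + 2*I*√5)*760 = -554040 + 1520*I*√5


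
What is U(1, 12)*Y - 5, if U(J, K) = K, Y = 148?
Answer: 1771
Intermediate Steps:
U(1, 12)*Y - 5 = 12*148 - 5 = 1776 - 5 = 1771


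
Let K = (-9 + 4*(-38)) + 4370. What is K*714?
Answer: 3005226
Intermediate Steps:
K = 4209 (K = (-9 - 152) + 4370 = -161 + 4370 = 4209)
K*714 = 4209*714 = 3005226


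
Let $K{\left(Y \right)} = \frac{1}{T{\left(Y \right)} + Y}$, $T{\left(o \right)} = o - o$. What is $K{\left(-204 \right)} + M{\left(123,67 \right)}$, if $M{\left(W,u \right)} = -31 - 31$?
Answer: $- \frac{12649}{204} \approx -62.005$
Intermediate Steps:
$T{\left(o \right)} = 0$
$M{\left(W,u \right)} = -62$ ($M{\left(W,u \right)} = -31 - 31 = -62$)
$K{\left(Y \right)} = \frac{1}{Y}$ ($K{\left(Y \right)} = \frac{1}{0 + Y} = \frac{1}{Y}$)
$K{\left(-204 \right)} + M{\left(123,67 \right)} = \frac{1}{-204} - 62 = - \frac{1}{204} - 62 = - \frac{12649}{204}$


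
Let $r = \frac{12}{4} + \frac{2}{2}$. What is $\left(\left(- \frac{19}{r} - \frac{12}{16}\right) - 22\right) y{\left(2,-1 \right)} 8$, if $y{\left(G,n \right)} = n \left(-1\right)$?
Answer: $-220$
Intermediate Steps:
$r = 4$ ($r = 12 \cdot \frac{1}{4} + 2 \cdot \frac{1}{2} = 3 + 1 = 4$)
$y{\left(G,n \right)} = - n$
$\left(\left(- \frac{19}{r} - \frac{12}{16}\right) - 22\right) y{\left(2,-1 \right)} 8 = \left(\left(- \frac{19}{4} - \frac{12}{16}\right) - 22\right) \left(-1\right) \left(-1\right) 8 = \left(\left(\left(-19\right) \frac{1}{4} - \frac{3}{4}\right) - 22\right) 1 \cdot 8 = \left(\left(- \frac{19}{4} - \frac{3}{4}\right) - 22\right) 8 = \left(- \frac{11}{2} - 22\right) 8 = \left(- \frac{55}{2}\right) 8 = -220$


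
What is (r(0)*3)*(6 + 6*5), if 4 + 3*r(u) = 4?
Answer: 0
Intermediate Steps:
r(u) = 0 (r(u) = -4/3 + (⅓)*4 = -4/3 + 4/3 = 0)
(r(0)*3)*(6 + 6*5) = (0*3)*(6 + 6*5) = 0*(6 + 30) = 0*36 = 0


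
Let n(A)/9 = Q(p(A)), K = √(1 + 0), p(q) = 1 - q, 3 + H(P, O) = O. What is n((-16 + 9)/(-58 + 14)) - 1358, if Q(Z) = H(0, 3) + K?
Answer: -1349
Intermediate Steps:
H(P, O) = -3 + O
K = 1 (K = √1 = 1)
Q(Z) = 1 (Q(Z) = (-3 + 3) + 1 = 0 + 1 = 1)
n(A) = 9 (n(A) = 9*1 = 9)
n((-16 + 9)/(-58 + 14)) - 1358 = 9 - 1358 = -1349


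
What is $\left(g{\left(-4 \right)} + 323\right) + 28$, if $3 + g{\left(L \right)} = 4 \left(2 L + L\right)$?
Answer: $300$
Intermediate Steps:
$g{\left(L \right)} = -3 + 12 L$ ($g{\left(L \right)} = -3 + 4 \left(2 L + L\right) = -3 + 4 \cdot 3 L = -3 + 12 L$)
$\left(g{\left(-4 \right)} + 323\right) + 28 = \left(\left(-3 + 12 \left(-4\right)\right) + 323\right) + 28 = \left(\left(-3 - 48\right) + 323\right) + 28 = \left(-51 + 323\right) + 28 = 272 + 28 = 300$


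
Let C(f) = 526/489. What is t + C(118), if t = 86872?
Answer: 42480934/489 ≈ 86873.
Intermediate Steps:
C(f) = 526/489 (C(f) = 526*(1/489) = 526/489)
t + C(118) = 86872 + 526/489 = 42480934/489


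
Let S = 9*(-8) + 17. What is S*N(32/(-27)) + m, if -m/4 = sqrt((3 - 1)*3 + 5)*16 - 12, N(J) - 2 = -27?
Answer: 1423 - 64*sqrt(11) ≈ 1210.7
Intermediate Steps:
N(J) = -25 (N(J) = 2 - 27 = -25)
m = 48 - 64*sqrt(11) (m = -4*(sqrt((3 - 1)*3 + 5)*16 - 12) = -4*(sqrt(2*3 + 5)*16 - 12) = -4*(sqrt(6 + 5)*16 - 12) = -4*(sqrt(11)*16 - 12) = -4*(16*sqrt(11) - 12) = -4*(-12 + 16*sqrt(11)) = 48 - 64*sqrt(11) ≈ -164.26)
S = -55 (S = -72 + 17 = -55)
S*N(32/(-27)) + m = -55*(-25) + (48 - 64*sqrt(11)) = 1375 + (48 - 64*sqrt(11)) = 1423 - 64*sqrt(11)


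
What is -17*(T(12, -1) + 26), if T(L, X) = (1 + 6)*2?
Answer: -680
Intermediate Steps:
T(L, X) = 14 (T(L, X) = 7*2 = 14)
-17*(T(12, -1) + 26) = -17*(14 + 26) = -17*40 = -680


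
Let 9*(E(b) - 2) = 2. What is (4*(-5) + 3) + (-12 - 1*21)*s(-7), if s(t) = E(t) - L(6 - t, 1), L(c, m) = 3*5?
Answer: 1214/3 ≈ 404.67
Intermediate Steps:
E(b) = 20/9 (E(b) = 2 + (1/9)*2 = 2 + 2/9 = 20/9)
L(c, m) = 15
s(t) = -115/9 (s(t) = 20/9 - 1*15 = 20/9 - 15 = -115/9)
(4*(-5) + 3) + (-12 - 1*21)*s(-7) = (4*(-5) + 3) + (-12 - 1*21)*(-115/9) = (-20 + 3) + (-12 - 21)*(-115/9) = -17 - 33*(-115/9) = -17 + 1265/3 = 1214/3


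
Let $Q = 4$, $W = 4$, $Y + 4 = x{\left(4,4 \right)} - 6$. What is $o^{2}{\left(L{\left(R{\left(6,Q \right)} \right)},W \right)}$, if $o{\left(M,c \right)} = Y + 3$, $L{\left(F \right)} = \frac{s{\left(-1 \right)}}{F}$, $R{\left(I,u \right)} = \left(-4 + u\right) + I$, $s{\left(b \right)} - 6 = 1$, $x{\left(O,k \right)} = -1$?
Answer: $64$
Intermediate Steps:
$s{\left(b \right)} = 7$ ($s{\left(b \right)} = 6 + 1 = 7$)
$Y = -11$ ($Y = -4 - 7 = -11$)
$R{\left(I,u \right)} = -4 + I + u$
$L{\left(F \right)} = \frac{7}{F}$
$o{\left(M,c \right)} = -8$ ($o{\left(M,c \right)} = -11 + 3 = -8$)
$o^{2}{\left(L{\left(R{\left(6,Q \right)} \right)},W \right)} = \left(-8\right)^{2} = 64$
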